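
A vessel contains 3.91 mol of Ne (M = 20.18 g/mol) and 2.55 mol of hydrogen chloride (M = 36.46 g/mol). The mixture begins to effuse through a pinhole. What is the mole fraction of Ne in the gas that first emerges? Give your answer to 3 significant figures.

0.673

Rate_i ∝ x_i/√M_i (Graham's law weighted by mole fraction), so the effusate composition follows n_i/√M_i.
Mole fraction of Ne in the effusate = (n_Ne/√M_Ne) / (n_Ne/√M_Ne + n_HCl/√M_HCl)
= (3.91/√20.18) / (3.91/√20.18 + 2.55/√36.46) = 0.8704/(0.8704 + 0.4223) = 0.673.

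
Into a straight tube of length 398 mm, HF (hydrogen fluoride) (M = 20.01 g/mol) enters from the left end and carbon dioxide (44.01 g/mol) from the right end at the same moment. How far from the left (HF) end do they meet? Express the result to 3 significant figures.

238 mm

The fronts meet when d_HF + d_CO₂ = L with d_HF/d_CO₂ = √(M_CO₂/M_HF) (Graham's law). Here √(M_CO₂/M_HF) = √(44.01/20.01) = 1.483.
With d_HF + d_CO₂ = 398 mm, d_CO₂ = 398/(1 + 1.483) = 160.3 mm.
d_HF = 398 − 160.3 = 238 mm.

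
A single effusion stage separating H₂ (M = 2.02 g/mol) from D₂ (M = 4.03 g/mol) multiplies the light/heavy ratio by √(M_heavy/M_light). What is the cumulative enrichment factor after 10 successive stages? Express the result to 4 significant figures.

31.61

The single-stage factor is √(M_heavy/M_light), so 10 stages give [√(4.03/2.02)]^10 = (4.03/2.02)^(10/2).
= 1.99505^5 = 31.61.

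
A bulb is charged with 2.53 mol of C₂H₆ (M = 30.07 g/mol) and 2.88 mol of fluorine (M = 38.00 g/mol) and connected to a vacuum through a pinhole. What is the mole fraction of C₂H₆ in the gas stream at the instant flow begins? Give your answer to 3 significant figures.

The effusion rate of species i is ∝ p_i/√M_i ∝ n_i/√M_i.
Mole fraction of C₂H₆ in the effusate = (n_C₂H₆/√M_C₂H₆) / (n_C₂H₆/√M_C₂H₆ + n_F₂/√M_F₂)
= (2.53/√30.07) / (2.53/√30.07 + 2.88/√38.00) = 0.4614/(0.4614 + 0.4672) = 0.497.

0.497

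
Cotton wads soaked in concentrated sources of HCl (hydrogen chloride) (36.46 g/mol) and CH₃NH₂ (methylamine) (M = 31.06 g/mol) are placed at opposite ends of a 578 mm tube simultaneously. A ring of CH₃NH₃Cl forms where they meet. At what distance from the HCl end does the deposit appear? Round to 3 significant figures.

Graham's law gives d_HCl/d_CH₃NH₂ = rate_HCl/rate_CH₃NH₂ = √(M_CH₃NH₂/M_HCl) = √(31.06/36.46) = 0.9230.
With d_HCl + d_CH₃NH₂ = 578 mm, d_CH₃NH₂ = 578/(1 + 0.9230) = 300.6 mm.
d_HCl = 578 − 300.6 = 277 mm.

277 mm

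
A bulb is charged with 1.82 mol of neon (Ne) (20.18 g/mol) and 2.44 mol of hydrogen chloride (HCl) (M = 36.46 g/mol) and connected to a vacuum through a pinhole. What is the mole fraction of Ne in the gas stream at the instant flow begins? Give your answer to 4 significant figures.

Each component's effusion rate ∝ (its partial pressure)·(1/√M) ∝ n_i/√M_i.
x_Ne(eff) = (n_Ne/√M_Ne) / (n_Ne/√M_Ne + n_HCl/√M_HCl)
= (1.82/√20.18) / (1.82/√20.18 + 2.44/√36.46) = 0.4051/(0.4051 + 0.4041) = 0.5007.

0.5007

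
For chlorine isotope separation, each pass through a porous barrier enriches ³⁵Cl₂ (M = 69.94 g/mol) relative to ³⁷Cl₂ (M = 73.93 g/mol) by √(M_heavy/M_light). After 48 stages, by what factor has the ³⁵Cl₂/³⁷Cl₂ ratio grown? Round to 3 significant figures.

3.79

After 48 stages the ratio has grown by (√(73.93/69.94))^48 = (73.93/69.94)^(48/2).
= 1.05705^24 = 3.79.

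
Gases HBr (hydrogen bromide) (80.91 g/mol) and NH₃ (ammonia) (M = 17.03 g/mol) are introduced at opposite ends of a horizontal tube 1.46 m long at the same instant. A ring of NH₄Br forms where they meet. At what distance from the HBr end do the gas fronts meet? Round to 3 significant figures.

0.459 m

Distances travelled in equal time are proportional to diffusion rates, so d_HBr/d_NH₃ = √(M_NH₃/M_HBr) = √(17.03/80.91) = 0.4588.
With d_HBr + d_NH₃ = 1.46 m, d_NH₃ = 1.46/(1 + 0.4588) = 1.001 m.
d_HBr = 1.46 − 1.001 = 0.459 m.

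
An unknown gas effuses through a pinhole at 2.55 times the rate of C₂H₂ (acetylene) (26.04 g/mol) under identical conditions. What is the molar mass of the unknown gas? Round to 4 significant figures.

4.005 g/mol

Using Graham's law: rate_X/rate_C₂H₂ = √(M_C₂H₂/M_X).
2.55 = √(26.04/M_X)
M_X = 26.04 / 2.55² = 26.04 / 6.502 = 4.005 g/mol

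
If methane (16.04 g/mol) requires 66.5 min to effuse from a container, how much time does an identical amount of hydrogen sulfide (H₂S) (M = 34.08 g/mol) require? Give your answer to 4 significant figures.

96.93 min

From Graham's law, t_H₂S/t_CH₄ = √(M_H₂S/M_CH₄) = √(34.08/16.04) = √2.125 = 1.458.
So the time for H₂S is 66.5 × 1.458 = 96.93 min.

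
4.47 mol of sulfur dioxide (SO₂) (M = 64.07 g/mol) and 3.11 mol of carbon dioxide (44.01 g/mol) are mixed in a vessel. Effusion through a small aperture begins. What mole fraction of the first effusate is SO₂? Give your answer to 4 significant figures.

0.5436

Each component's effusion rate ∝ (its partial pressure)·(1/√M) ∝ n_i/√M_i.
x_SO₂(eff) = (n_SO₂/√M_SO₂) / (n_SO₂/√M_SO₂ + n_CO₂/√M_CO₂)
= (4.47/√64.07) / (4.47/√64.07 + 3.11/√44.01) = 0.5584/(0.5584 + 0.4688) = 0.5436.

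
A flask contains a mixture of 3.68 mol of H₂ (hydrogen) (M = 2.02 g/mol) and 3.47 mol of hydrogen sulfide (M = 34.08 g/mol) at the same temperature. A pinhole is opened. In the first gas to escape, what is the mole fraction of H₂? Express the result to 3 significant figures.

0.813

Effusion rate of each component ∝ n_i/√M_i (partial pressure × 1/√M).
So x_H₂ in the escaping gas = (n_H₂/√M_H₂) / Σ(n_i/√M_i)
= (3.68/√2.02) / (3.68/√2.02 + 3.47/√34.08) = 2.589/(2.589 + 0.5944) = 0.813.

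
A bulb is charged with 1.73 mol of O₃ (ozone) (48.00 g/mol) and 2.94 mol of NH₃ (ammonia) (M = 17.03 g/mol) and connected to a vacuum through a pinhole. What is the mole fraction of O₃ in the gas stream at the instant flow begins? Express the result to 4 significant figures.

Each component's effusion rate ∝ (its partial pressure)·(1/√M) ∝ n_i/√M_i.
So x_O₃ in the escaping gas = (n_O₃/√M_O₃) / Σ(n_i/√M_i)
= (1.73/√48.00) / (1.73/√48.00 + 2.94/√17.03) = 0.2497/(0.2497 + 0.7124) = 0.2595.

0.2595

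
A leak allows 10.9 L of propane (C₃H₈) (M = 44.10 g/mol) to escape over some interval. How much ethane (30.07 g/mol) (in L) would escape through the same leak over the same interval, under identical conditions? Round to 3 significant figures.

13.2 L

From Graham's law, rate_C₂H₆/rate_C₃H₈ = √(M_C₃H₈/M_C₂H₆) = √(44.10/30.07) = √1.467 = 1.211.
So the volume for C₂H₆ is 10.9 × 1.211 = 13.2 L.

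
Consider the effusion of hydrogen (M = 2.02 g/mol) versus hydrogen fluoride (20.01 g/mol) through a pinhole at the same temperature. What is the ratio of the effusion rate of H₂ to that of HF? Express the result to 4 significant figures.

Graham's law gives rate_H₂/rate_HF = √(M_HF/M_H₂) = √(20.01/2.02) = √9.906 = 3.147.

3.147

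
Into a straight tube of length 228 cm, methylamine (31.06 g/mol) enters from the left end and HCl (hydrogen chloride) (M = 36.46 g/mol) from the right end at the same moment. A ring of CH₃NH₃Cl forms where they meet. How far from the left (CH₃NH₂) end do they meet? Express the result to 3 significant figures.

119 cm

Graham's law gives d_CH₃NH₂/d_HCl = rate_CH₃NH₂/rate_HCl = √(M_HCl/M_CH₃NH₂) = √(36.46/31.06) = 1.083.
With d_CH₃NH₂ + d_HCl = 228 cm, d_HCl = 228/(1 + 1.083) = 109.4 cm.
d_CH₃NH₂ = 228 − 109.4 = 119 cm.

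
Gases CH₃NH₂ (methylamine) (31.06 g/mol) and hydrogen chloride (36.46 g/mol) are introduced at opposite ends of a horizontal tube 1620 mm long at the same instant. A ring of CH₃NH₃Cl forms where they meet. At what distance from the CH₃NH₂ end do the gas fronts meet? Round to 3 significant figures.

842 mm

Distances travelled in equal time are proportional to diffusion rates, so d_CH₃NH₂/d_HCl = √(M_HCl/M_CH₃NH₂) = √(36.46/31.06) = 1.083.
With d_CH₃NH₂ + d_HCl = 1620 mm, d_HCl = 1620/(1 + 1.083) = 777.6 mm.
d_CH₃NH₂ = 1620 − 777.6 = 842 mm.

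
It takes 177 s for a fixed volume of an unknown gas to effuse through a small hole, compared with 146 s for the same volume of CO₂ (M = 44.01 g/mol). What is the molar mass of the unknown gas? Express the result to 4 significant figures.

Graham's law gives t_X/t_CO₂ = √(M_X/M_CO₂).
177/146 = 1.212 = √(M_X/44.01)
M_X = 44.01 × 1.212² = 44.01 × 1.470 = 64.68 g/mol

64.68 g/mol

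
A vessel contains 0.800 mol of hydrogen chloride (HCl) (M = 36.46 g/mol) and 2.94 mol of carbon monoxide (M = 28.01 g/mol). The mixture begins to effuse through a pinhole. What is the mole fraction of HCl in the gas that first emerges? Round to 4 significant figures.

0.1926

Effusion rate of each component ∝ n_i/√M_i (partial pressure × 1/√M).
So x_HCl in the escaping gas = (n_HCl/√M_HCl) / Σ(n_i/√M_i)
= (0.800/√36.46) / (0.800/√36.46 + 2.94/√28.01) = 0.1325/(0.1325 + 0.5555) = 0.1926.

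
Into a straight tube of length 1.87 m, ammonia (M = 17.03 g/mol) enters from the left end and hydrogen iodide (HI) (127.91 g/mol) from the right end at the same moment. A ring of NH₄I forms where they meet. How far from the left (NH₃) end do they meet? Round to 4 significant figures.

The fronts meet when d_NH₃ + d_HI = L with d_NH₃/d_HI = √(M_HI/M_NH₃) (Graham's law). Here √(M_HI/M_NH₃) = √(127.91/17.03) = 2.741.
With d_NH₃ + d_HI = 1.87 m, d_HI = 1.87/(1 + 2.741) = 0.4999 m.
d_NH₃ = 1.87 − 0.4999 = 1.370 m.

1.370 m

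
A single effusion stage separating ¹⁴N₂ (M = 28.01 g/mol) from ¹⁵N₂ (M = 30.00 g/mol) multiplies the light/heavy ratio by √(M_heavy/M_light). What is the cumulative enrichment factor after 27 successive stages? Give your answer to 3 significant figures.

After 27 stages the ratio has grown by (√(30.00/28.01))^27 = (30.00/28.01)^(27/2).
= 1.07105^(27/2) = 2.53.

2.53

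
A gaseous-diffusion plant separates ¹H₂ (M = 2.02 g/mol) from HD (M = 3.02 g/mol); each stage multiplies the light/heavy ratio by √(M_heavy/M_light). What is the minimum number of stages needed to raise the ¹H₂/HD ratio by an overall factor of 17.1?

15

Single-stage factor α = √(3.02/2.02), so ln α = ½ ln(1.49505) = 0.2011.
Need α^N ≥ 17.1 ⇒ N ≥ ln(17.1) / ln α = 2.839 / 0.2011 = 14.12.
So at least 15 stages are needed.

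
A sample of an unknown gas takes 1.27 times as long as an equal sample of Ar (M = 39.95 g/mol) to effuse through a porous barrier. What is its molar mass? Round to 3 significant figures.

By Graham's law, t_X/t_Ar = √(M_X/M_Ar).
1.27 = √(M_X/39.95)
M_X = 39.95 × 1.27² = 39.95 × 1.613 = 64.4 g/mol

64.4 g/mol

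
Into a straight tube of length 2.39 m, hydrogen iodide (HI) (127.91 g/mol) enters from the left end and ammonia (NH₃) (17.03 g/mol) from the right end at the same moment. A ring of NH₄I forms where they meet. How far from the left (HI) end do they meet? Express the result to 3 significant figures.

0.639 m

Graham's law gives d_HI/d_NH₃ = rate_HI/rate_NH₃ = √(M_NH₃/M_HI) = √(17.03/127.91) = 0.3649.
With d_HI + d_NH₃ = 2.39 m, d_NH₃ = 2.39/(1 + 0.3649) = 1.751 m.
d_HI = 2.39 − 1.751 = 0.639 m.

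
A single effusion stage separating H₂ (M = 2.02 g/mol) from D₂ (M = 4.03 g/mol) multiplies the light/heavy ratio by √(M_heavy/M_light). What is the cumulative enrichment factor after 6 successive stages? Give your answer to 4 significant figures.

7.941

After 6 stages the ratio has grown by (√(4.03/2.02))^6 = (4.03/2.02)^(6/2).
= 1.99505^3 = 7.941.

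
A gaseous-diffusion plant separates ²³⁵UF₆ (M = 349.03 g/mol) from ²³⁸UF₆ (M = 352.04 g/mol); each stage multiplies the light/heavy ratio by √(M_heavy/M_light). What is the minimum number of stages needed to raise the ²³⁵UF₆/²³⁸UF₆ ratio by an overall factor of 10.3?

Per stage α = (352.04/349.03)^(1/2) = 1.00862^0.5, giving ln α = 0.004293.
Need α^N ≥ 10.3 ⇒ N ≥ ln(10.3) / ln α = 2.332 / 0.004293 = 543.18.
Minimum whole number of stages: N = 544.

544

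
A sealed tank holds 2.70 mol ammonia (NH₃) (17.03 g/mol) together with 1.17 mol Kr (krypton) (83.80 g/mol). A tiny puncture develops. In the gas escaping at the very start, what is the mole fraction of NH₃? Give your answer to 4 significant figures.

Each component's effusion rate ∝ (its partial pressure)·(1/√M) ∝ n_i/√M_i.
x_NH₃(eff) = (n_NH₃/√M_NH₃) / (n_NH₃/√M_NH₃ + n_Kr/√M_Kr)
= (2.70/√17.03) / (2.70/√17.03 + 1.17/√83.80) = 0.6543/(0.6543 + 0.1278) = 0.8366.

0.8366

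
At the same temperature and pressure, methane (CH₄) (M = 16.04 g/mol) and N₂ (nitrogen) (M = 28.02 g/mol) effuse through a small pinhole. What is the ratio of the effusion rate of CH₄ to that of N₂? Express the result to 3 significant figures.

1.32

From Graham's law, rate_CH₄/rate_N₂ = √(M_N₂/M_CH₄) = √(28.02/16.04) = √1.747 = 1.32.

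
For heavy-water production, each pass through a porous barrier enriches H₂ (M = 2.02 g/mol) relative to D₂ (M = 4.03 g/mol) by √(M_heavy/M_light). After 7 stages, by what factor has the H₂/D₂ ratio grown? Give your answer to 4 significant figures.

The single-stage factor is √(M_heavy/M_light), so 7 stages give [√(4.03/2.02)]^7 = (4.03/2.02)^(7/2).
= 1.99505^(7/2) = 11.22.

11.22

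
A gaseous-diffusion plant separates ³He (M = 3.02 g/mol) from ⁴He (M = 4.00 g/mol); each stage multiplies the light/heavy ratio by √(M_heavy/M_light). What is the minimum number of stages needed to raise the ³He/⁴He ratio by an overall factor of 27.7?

24

Per stage α = (4.00/3.02)^(1/2) = 1.32450^0.5, giving ln α = 0.1405.
Need α^N ≥ 27.7 ⇒ N ≥ ln(27.7) / ln α = 3.321 / 0.1405 = 23.64.
So at least 24 stages are needed.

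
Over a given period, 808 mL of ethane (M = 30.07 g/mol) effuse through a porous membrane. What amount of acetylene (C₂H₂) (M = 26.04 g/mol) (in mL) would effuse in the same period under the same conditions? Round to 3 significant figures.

Since effusion rate ∝ 1/√M, rate_C₂H₂/rate_C₂H₆ = √(M_C₂H₆/M_C₂H₂) = √(30.07/26.04) = √1.155 = 1.075.
So the volume for C₂H₂ is 808 × 1.075 = 868 mL.

868 mL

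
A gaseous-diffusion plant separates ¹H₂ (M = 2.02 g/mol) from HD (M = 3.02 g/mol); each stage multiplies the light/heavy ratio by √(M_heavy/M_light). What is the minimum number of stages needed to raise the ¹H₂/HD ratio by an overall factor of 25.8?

17

With α = √(3.02/2.02) per stage, ln α = ½ ln(1.49505) = 0.2011.
Need α^N ≥ 25.8 ⇒ N ≥ ln(25.8) / ln α = 3.250 / 0.2011 = 16.16.
Rounding up, N = 17 stages.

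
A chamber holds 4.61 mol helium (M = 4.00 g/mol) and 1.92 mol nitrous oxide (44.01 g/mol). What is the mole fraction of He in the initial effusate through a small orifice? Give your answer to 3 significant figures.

0.888

Rate_i ∝ x_i/√M_i (Graham's law weighted by mole fraction), so the effusate composition follows n_i/√M_i.
x_He(eff) = (n_He/√M_He) / (n_He/√M_He + n_N₂O/√M_N₂O)
= (4.61/√4.00) / (4.61/√4.00 + 1.92/√44.01) = 2.305/(2.305 + 0.2894) = 0.888.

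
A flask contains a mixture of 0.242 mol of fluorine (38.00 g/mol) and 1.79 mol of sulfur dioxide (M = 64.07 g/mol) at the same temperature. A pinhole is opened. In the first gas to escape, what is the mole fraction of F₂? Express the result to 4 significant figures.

The effusion rate of species i is ∝ p_i/√M_i ∝ n_i/√M_i.
Mole fraction of F₂ in the effusate = (n_F₂/√M_F₂) / (n_F₂/√M_F₂ + n_SO₂/√M_SO₂)
= (0.242/√38.00) / (0.242/√38.00 + 1.79/√64.07) = 0.03926/(0.03926 + 0.2236) = 0.1493.

0.1493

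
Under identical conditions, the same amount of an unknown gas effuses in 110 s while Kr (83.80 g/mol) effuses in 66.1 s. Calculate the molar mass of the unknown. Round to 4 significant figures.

Since effusion rate ∝ 1/√M, t_X/t_Kr = √(M_X/M_Kr).
110/66.1 = 1.664 = √(M_X/83.80)
M_X = 83.80 × 1.664² = 83.80 × 2.769 = 232.1 g/mol

232.1 g/mol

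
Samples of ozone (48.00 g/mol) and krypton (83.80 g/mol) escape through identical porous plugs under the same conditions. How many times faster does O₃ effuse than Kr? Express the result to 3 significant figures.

Using Graham's law: rate_O₃/rate_Kr = √(M_Kr/M_O₃) = √(83.80/48.00) = √1.746 = 1.32.

1.32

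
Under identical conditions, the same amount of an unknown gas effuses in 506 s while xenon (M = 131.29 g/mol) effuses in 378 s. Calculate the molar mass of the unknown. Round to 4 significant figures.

235.3 g/mol

Since effusion rate ∝ 1/√M, t_X/t_Xe = √(M_X/M_Xe).
506/378 = 1.339 = √(M_X/131.29)
M_X = 131.29 × 1.339² = 131.29 × 1.792 = 235.3 g/mol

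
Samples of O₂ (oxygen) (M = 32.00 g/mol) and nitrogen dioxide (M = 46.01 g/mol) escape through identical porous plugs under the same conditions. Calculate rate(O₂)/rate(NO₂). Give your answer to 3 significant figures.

1.20

Using Graham's law: rate_O₂/rate_NO₂ = √(M_NO₂/M_O₂) = √(46.01/32.00) = √1.438 = 1.20.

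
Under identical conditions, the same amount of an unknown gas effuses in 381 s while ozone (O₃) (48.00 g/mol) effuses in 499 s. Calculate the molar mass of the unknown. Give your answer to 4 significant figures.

From Graham's law, t_X/t_O₃ = √(M_X/M_O₃).
381/499 = 0.7635 = √(M_X/48.00)
M_X = 48.00 × 0.7635² = 48.00 × 0.5830 = 27.98 g/mol

27.98 g/mol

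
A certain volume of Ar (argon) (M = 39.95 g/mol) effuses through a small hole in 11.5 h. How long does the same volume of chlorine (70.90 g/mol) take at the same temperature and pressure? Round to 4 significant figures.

Since effusion rate ∝ 1/√M, t_Cl₂/t_Ar = √(M_Cl₂/M_Ar) = √(70.90/39.95) = √1.775 = 1.332.
So the time for Cl₂ is 11.5 × 1.332 = 15.32 h.

15.32 h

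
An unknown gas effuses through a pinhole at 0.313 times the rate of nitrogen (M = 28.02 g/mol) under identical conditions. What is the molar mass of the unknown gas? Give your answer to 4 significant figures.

Since effusion rate ∝ 1/√M, rate_X/rate_N₂ = √(M_N₂/M_X).
0.313 = √(28.02/M_X)
M_X = 28.02 / 0.313² = 28.02 / 0.09797 = 286.0 g/mol

286.0 g/mol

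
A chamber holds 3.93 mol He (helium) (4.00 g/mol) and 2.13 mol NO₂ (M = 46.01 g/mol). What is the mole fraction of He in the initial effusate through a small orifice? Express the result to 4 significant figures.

Rate_i ∝ x_i/√M_i (Graham's law weighted by mole fraction), so the effusate composition follows n_i/√M_i.
Mole fraction of He in the effusate = (n_He/√M_He) / (n_He/√M_He + n_NO₂/√M_NO₂)
= (3.93/√4.00) / (3.93/√4.00 + 2.13/√46.01) = 1.965/(1.965 + 0.3140) = 0.8622.

0.8622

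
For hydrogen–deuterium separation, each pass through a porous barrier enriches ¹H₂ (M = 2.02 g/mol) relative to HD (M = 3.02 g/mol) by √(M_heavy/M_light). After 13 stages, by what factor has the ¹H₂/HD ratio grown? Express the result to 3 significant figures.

Overall factor = α^13 with α = √(3.02/2.02), i.e. (3.02/2.02)^(13/2).
= 1.49505^(13/2) = 13.7.

13.7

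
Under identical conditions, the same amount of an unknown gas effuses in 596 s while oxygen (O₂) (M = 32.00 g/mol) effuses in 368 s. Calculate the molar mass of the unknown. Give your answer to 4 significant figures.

83.94 g/mol

Graham's law gives t_X/t_O₂ = √(M_X/M_O₂).
596/368 = 1.620 = √(M_X/32.00)
M_X = 32.00 × 1.620² = 32.00 × 2.623 = 83.94 g/mol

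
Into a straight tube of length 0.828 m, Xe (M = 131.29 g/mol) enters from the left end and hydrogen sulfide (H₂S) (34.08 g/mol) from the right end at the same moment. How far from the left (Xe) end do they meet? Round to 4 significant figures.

Distances travelled in equal time are proportional to diffusion rates, so d_Xe/d_H₂S = √(M_H₂S/M_Xe) = √(34.08/131.29) = 0.5095.
With d_Xe + d_H₂S = 0.828 m, d_H₂S = 0.828/(1 + 0.5095) = 0.5485 m.
d_Xe = 0.828 − 0.5485 = 0.2795 m.

0.2795 m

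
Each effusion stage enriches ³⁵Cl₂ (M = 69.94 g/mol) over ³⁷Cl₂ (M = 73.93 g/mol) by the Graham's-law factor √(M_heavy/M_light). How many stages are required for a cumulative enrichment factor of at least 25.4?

Per stage α = (73.93/69.94)^(1/2) = 1.05705^0.5, giving ln α = 0.02774.
Need α^N ≥ 25.4 ⇒ N ≥ ln(25.4) / ln α = 3.235 / 0.02774 = 116.61.
So at least 117 stages are needed.

117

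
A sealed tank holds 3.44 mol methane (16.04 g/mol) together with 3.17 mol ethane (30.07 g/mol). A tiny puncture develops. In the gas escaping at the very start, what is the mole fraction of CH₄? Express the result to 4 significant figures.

Each component's effusion rate ∝ (its partial pressure)·(1/√M) ∝ n_i/√M_i.
Mole fraction of CH₄ in the effusate = (n_CH₄/√M_CH₄) / (n_CH₄/√M_CH₄ + n_C₂H₆/√M_C₂H₆)
= (3.44/√16.04) / (3.44/√16.04 + 3.17/√30.07) = 0.8589/(0.8589 + 0.5781) = 0.5977.

0.5977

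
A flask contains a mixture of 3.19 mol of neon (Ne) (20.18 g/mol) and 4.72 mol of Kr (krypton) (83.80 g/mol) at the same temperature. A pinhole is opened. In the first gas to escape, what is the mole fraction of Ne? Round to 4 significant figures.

Rate_i ∝ x_i/√M_i (Graham's law weighted by mole fraction), so the effusate composition follows n_i/√M_i.
Mole fraction of Ne in the effusate = (n_Ne/√M_Ne) / (n_Ne/√M_Ne + n_Kr/√M_Kr)
= (3.19/√20.18) / (3.19/√20.18 + 4.72/√83.80) = 0.7101/(0.7101 + 0.5156) = 0.5793.

0.5793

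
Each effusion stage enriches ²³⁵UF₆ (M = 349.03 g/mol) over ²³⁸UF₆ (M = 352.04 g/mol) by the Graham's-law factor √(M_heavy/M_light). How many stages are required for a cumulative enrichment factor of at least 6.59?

440

With α = √(352.04/349.03) per stage, ln α = ½ ln(1.00862) = 0.004293.
Need α^N ≥ 6.59 ⇒ N ≥ ln(6.59) / ln α = 1.886 / 0.004293 = 439.17.
Rounding up, N = 440 stages.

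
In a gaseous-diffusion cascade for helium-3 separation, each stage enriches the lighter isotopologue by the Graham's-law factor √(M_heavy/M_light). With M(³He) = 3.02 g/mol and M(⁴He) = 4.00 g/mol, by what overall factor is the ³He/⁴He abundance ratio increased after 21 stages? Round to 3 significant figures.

19.1

Overall factor = α^21 with α = √(4.00/3.02), i.e. (4.00/3.02)^(21/2).
= 1.32450^(21/2) = 19.1.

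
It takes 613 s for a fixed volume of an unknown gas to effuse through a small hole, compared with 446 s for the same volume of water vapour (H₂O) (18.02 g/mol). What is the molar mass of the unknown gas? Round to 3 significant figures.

34.0 g/mol

Using Graham's law: t_X/t_H₂O = √(M_X/M_H₂O).
613/446 = 1.374 = √(M_X/18.02)
M_X = 18.02 × 1.374² = 18.02 × 1.889 = 34.0 g/mol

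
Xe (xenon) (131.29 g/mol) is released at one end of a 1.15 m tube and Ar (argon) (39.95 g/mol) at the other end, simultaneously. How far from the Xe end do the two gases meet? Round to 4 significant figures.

In equal time, each gas travels a distance ∝ its rate ∝ 1/√M, so d_Xe/d_Ar = √(M_Ar/M_Xe) = √(39.95/131.29) = 0.5516.
With d_Xe + d_Ar = 1.15 m, d_Ar = 1.15/(1 + 0.5516) = 0.7412 m.
d_Xe = 1.15 − 0.7412 = 0.4088 m.

0.4088 m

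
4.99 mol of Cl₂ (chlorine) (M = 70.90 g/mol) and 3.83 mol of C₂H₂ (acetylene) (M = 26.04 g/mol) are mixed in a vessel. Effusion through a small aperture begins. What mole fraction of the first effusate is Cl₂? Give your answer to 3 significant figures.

0.441

Rate_i ∝ x_i/√M_i (Graham's law weighted by mole fraction), so the effusate composition follows n_i/√M_i.
Mole fraction of Cl₂ in the effusate = (n_Cl₂/√M_Cl₂) / (n_Cl₂/√M_Cl₂ + n_C₂H₂/√M_C₂H₂)
= (4.99/√70.90) / (4.99/√70.90 + 3.83/√26.04) = 0.5926/(0.5926 + 0.7505) = 0.441.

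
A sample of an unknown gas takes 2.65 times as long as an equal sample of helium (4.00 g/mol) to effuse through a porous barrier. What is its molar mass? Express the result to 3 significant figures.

Using Graham's law: t_X/t_He = √(M_X/M_He).
2.65 = √(M_X/4.00)
M_X = 4.00 × 2.65² = 4.00 × 7.022 = 28.1 g/mol

28.1 g/mol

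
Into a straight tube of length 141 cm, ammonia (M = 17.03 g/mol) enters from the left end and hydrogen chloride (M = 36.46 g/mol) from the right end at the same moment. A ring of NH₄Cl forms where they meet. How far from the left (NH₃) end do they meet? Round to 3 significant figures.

The fronts meet when d_NH₃ + d_HCl = L with d_NH₃/d_HCl = √(M_HCl/M_NH₃) (Graham's law). Here √(M_HCl/M_NH₃) = √(36.46/17.03) = 1.463.
With d_NH₃ + d_HCl = 141 cm, d_HCl = 141/(1 + 1.463) = 57.24 cm.
d_NH₃ = 141 − 57.24 = 83.8 cm.

83.8 cm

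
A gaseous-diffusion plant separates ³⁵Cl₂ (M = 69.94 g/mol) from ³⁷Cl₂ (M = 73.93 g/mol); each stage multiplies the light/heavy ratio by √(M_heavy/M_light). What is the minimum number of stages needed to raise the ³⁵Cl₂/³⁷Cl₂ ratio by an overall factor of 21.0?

Per stage α = (73.93/69.94)^(1/2) = 1.05705^0.5, giving ln α = 0.02774.
Need α^N ≥ 21.0 ⇒ N ≥ ln(21.0) / ln α = 3.045 / 0.02774 = 109.75.
Rounding up, N = 110 stages.

110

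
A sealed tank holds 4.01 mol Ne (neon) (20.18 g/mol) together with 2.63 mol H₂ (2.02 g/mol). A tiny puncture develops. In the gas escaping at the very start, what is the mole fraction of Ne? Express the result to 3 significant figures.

0.325

Effusion rate of each component ∝ n_i/√M_i (partial pressure × 1/√M).
x_Ne(eff) = (n_Ne/√M_Ne) / (n_Ne/√M_Ne + n_H₂/√M_H₂)
= (4.01/√20.18) / (4.01/√20.18 + 2.63/√2.02) = 0.8927/(0.8927 + 1.850) = 0.325.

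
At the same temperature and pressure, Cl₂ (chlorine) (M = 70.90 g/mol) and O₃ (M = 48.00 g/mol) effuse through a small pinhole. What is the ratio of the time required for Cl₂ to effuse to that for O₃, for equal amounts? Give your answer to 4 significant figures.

By Graham's law, t_Cl₂/t_O₃ = √(M_Cl₂/M_O₃) = √(70.90/48.00) = √1.477 = 1.215.

1.215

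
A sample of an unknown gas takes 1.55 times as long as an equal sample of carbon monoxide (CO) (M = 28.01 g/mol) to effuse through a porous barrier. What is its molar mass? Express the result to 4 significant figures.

67.29 g/mol

Since effusion rate ∝ 1/√M, t_X/t_CO = √(M_X/M_CO).
1.55 = √(M_X/28.01)
M_X = 28.01 × 1.55² = 28.01 × 2.403 = 67.29 g/mol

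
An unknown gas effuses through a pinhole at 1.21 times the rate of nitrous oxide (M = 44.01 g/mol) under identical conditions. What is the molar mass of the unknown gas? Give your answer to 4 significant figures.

Graham's law gives rate_X/rate_N₂O = √(M_N₂O/M_X).
1.21 = √(44.01/M_X)
M_X = 44.01 / 1.21² = 44.01 / 1.464 = 30.06 g/mol

30.06 g/mol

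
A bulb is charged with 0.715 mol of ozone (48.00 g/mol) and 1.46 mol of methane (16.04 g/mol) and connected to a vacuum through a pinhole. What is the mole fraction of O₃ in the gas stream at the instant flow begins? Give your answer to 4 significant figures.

Each component's effusion rate ∝ (its partial pressure)·(1/√M) ∝ n_i/√M_i.
x_O₃(eff) = (n_O₃/√M_O₃) / (n_O₃/√M_O₃ + n_CH₄/√M_CH₄)
= (0.715/√48.00) / (0.715/√48.00 + 1.46/√16.04) = 0.1032/(0.1032 + 0.3645) = 0.2206.

0.2206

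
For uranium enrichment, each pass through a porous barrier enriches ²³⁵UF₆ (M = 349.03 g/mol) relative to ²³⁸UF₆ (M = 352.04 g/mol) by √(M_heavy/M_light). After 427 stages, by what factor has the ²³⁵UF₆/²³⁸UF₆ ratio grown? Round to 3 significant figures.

After 427 stages the ratio has grown by (√(352.04/349.03))^427 = (352.04/349.03)^(427/2).
= 1.00862^(427/2) = 6.25.

6.25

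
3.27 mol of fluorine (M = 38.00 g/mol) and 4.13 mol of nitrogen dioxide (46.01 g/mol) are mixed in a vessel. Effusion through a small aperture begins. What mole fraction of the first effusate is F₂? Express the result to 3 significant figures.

Effusion rate of each component ∝ n_i/√M_i (partial pressure × 1/√M).
Mole fraction of F₂ in the effusate = (n_F₂/√M_F₂) / (n_F₂/√M_F₂ + n_NO₂/√M_NO₂)
= (3.27/√38.00) / (3.27/√38.00 + 4.13/√46.01) = 0.5305/(0.5305 + 0.6089) = 0.466.

0.466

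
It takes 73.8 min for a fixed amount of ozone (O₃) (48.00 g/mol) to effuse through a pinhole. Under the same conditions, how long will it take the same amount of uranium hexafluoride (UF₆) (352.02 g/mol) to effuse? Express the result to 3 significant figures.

200 min

Since effusion rate ∝ 1/√M, t_UF₆/t_O₃ = √(M_UF₆/M_O₃) = √(352.02/48.00) = √7.334 = 2.708.
So the time for UF₆ is 73.8 × 2.708 = 200 min.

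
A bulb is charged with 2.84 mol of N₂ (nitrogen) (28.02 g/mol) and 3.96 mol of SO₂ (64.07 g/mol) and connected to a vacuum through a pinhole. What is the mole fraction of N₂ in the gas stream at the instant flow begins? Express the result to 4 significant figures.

Each component's effusion rate ∝ (its partial pressure)·(1/√M) ∝ n_i/√M_i.
Mole fraction of N₂ in the effusate = (n_N₂/√M_N₂) / (n_N₂/√M_N₂ + n_SO₂/√M_SO₂)
= (2.84/√28.02) / (2.84/√28.02 + 3.96/√64.07) = 0.5365/(0.5365 + 0.4947) = 0.5203.

0.5203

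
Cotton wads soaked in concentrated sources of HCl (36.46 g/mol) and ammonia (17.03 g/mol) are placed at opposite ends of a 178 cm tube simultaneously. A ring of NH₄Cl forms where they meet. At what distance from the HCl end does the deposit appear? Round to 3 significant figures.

Graham's law gives d_HCl/d_NH₃ = rate_HCl/rate_NH₃ = √(M_NH₃/M_HCl) = √(17.03/36.46) = 0.6834.
With d_HCl + d_NH₃ = 178 cm, d_NH₃ = 178/(1 + 0.6834) = 105.7 cm.
d_HCl = 178 − 105.7 = 72.3 cm.

72.3 cm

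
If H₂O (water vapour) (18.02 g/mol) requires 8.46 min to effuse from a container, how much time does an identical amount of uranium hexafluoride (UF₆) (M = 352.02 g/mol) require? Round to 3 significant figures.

37.4 min

Using Graham's law: t_UF₆/t_H₂O = √(M_UF₆/M_H₂O) = √(352.02/18.02) = √19.53 = 4.420.
So the time for UF₆ is 8.46 × 4.420 = 37.4 min.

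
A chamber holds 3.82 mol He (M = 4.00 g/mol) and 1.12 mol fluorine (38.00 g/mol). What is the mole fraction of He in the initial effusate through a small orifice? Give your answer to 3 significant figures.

0.913

Each component's effusion rate ∝ (its partial pressure)·(1/√M) ∝ n_i/√M_i.
Mole fraction of He in the effusate = (n_He/√M_He) / (n_He/√M_He + n_F₂/√M_F₂)
= (3.82/√4.00) / (3.82/√4.00 + 1.12/√38.00) = 1.910/(1.910 + 0.1817) = 0.913.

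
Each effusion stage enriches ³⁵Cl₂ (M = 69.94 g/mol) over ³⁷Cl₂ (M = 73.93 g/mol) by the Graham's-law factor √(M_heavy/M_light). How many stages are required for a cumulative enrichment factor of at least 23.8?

Single-stage factor α = √(73.93/69.94), so ln α = ½ ln(1.05705) = 0.02774.
Need α^N ≥ 23.8 ⇒ N ≥ ln(23.8) / ln α = 3.170 / 0.02774 = 114.26.
So at least 115 stages are needed.

115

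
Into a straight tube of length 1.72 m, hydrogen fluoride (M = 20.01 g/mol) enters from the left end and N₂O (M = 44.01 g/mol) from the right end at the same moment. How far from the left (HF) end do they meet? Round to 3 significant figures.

In equal time, each gas travels a distance ∝ its rate ∝ 1/√M, so d_HF/d_N₂O = √(M_N₂O/M_HF) = √(44.01/20.01) = 1.483.
With d_HF + d_N₂O = 1.72 m, d_N₂O = 1.72/(1 + 1.483) = 0.6927 m.
d_HF = 1.72 − 0.6927 = 1.03 m.

1.03 m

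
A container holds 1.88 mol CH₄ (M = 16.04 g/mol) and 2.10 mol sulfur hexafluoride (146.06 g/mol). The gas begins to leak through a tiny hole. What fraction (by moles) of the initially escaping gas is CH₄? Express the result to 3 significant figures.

The effusion rate of species i is ∝ p_i/√M_i ∝ n_i/√M_i.
So x_CH₄ in the escaping gas = (n_CH₄/√M_CH₄) / Σ(n_i/√M_i)
= (1.88/√16.04) / (1.88/√16.04 + 2.10/√146.06) = 0.4694/(0.4694 + 0.1738) = 0.730.

0.730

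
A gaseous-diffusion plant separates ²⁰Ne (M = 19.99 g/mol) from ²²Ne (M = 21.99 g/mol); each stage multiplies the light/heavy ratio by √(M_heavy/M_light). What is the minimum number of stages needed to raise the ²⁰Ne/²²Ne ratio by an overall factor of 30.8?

72

With α = √(21.99/19.99) per stage, ln α = ½ ln(1.10005) = 0.04768.
Need α^N ≥ 30.8 ⇒ N ≥ ln(30.8) / ln α = 3.428 / 0.04768 = 71.89.
Minimum whole number of stages: N = 72.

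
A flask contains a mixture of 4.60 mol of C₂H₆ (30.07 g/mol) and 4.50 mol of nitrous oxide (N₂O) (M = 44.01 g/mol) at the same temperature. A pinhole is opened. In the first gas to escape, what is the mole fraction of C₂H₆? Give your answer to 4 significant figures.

Effusion rate of each component ∝ n_i/√M_i (partial pressure × 1/√M).
Mole fraction of C₂H₆ in the effusate = (n_C₂H₆/√M_C₂H₆) / (n_C₂H₆/√M_C₂H₆ + n_N₂O/√M_N₂O)
= (4.60/√30.07) / (4.60/√30.07 + 4.50/√44.01) = 0.8389/(0.8389 + 0.6783) = 0.5529.

0.5529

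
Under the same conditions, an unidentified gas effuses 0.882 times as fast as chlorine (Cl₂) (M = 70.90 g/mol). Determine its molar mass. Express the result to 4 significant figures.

91.14 g/mol

Since effusion rate ∝ 1/√M, rate_X/rate_Cl₂ = √(M_Cl₂/M_X).
0.882 = √(70.90/M_X)
M_X = 70.90 / 0.882² = 70.90 / 0.7779 = 91.14 g/mol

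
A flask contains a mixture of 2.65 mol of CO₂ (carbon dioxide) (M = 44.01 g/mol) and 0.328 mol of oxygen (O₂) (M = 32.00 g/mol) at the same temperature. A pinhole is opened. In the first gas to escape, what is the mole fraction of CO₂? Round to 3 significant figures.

0.873

Each component's effusion rate ∝ (its partial pressure)·(1/√M) ∝ n_i/√M_i.
So x_CO₂ in the escaping gas = (n_CO₂/√M_CO₂) / Σ(n_i/√M_i)
= (2.65/√44.01) / (2.65/√44.01 + 0.328/√32.00) = 0.3995/(0.3995 + 0.05798) = 0.873.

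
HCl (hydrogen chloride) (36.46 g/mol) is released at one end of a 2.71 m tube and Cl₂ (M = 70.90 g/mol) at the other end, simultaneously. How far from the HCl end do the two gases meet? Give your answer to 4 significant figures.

In equal time, each gas travels a distance ∝ its rate ∝ 1/√M, so d_HCl/d_Cl₂ = √(M_Cl₂/M_HCl) = √(70.90/36.46) = 1.394.
With d_HCl + d_Cl₂ = 2.71 m, d_Cl₂ = 2.71/(1 + 1.394) = 1.132 m.
d_HCl = 2.71 − 1.132 = 1.578 m.

1.578 m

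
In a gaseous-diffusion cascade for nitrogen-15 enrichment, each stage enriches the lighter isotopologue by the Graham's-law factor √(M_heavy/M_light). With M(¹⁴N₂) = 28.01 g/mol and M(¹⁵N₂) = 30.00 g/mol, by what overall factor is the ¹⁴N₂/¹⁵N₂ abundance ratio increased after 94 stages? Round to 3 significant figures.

25.2

After 94 stages the ratio has grown by (√(30.00/28.01))^94 = (30.00/28.01)^(94/2).
= 1.07105^47 = 25.2.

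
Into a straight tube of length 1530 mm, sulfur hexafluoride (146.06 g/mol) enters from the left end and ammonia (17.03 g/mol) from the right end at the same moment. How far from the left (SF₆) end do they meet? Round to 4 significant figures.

Distances travelled in equal time are proportional to diffusion rates, so d_SF₆/d_NH₃ = √(M_NH₃/M_SF₆) = √(17.03/146.06) = 0.3415.
With d_SF₆ + d_NH₃ = 1530 mm, d_NH₃ = 1530/(1 + 0.3415) = 1141 mm.
d_SF₆ = 1530 − 1141 = 389.5 mm.

389.5 mm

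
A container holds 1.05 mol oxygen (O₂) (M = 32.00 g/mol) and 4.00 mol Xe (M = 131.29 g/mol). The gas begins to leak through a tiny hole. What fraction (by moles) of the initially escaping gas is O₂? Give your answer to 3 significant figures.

0.347

The effusion rate of species i is ∝ p_i/√M_i ∝ n_i/√M_i.
x_O₂(eff) = (n_O₂/√M_O₂) / (n_O₂/√M_O₂ + n_Xe/√M_Xe)
= (1.05/√32.00) / (1.05/√32.00 + 4.00/√131.29) = 0.1856/(0.1856 + 0.3491) = 0.347.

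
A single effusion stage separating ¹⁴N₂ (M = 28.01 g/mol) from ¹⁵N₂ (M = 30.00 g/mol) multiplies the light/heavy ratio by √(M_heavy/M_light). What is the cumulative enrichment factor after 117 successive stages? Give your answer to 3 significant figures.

Each stage multiplies the ratio by α = √(30.00/28.01), so after 117 stages the overall factor is α^117 = (30.00/28.01)^(117/2).
= 1.07105^(117/2) = 55.4.

55.4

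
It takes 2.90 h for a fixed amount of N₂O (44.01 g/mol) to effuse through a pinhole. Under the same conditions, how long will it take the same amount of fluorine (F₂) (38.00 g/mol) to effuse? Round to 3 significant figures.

Since effusion rate ∝ 1/√M, t_F₂/t_N₂O = √(M_F₂/M_N₂O) = √(38.00/44.01) = √0.8634 = 0.9292.
So the time for F₂ is 2.90 × 0.9292 = 2.69 h.

2.69 h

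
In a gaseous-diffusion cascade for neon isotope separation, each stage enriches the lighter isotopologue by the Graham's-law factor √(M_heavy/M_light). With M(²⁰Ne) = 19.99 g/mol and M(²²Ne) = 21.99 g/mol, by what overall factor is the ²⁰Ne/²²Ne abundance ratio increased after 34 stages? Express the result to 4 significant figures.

After 34 stages the ratio has grown by (√(21.99/19.99))^34 = (21.99/19.99)^(34/2).
= 1.10005^17 = 5.058.

5.058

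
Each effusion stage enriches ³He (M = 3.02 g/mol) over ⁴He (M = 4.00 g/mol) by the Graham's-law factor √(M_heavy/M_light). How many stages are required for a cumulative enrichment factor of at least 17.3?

Per stage α = (4.00/3.02)^(1/2) = 1.32450^0.5, giving ln α = 0.1405.
Need α^N ≥ 17.3 ⇒ N ≥ ln(17.3) / ln α = 2.851 / 0.1405 = 20.29.
Rounding up, N = 21 stages.

21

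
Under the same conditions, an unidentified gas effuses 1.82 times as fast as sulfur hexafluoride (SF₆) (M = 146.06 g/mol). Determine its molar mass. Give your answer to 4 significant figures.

44.09 g/mol

Using Graham's law: rate_X/rate_SF₆ = √(M_SF₆/M_X).
1.82 = √(146.06/M_X)
M_X = 146.06 / 1.82² = 146.06 / 3.312 = 44.09 g/mol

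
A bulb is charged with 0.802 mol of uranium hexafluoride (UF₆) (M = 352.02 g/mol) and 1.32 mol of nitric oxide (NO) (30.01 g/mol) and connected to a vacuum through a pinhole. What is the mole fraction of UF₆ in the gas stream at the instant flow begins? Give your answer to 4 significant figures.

Each component's effusion rate ∝ (its partial pressure)·(1/√M) ∝ n_i/√M_i.
Mole fraction of UF₆ in the effusate = (n_UF₆/√M_UF₆) / (n_UF₆/√M_UF₆ + n_NO/√M_NO)
= (0.802/√352.02) / (0.802/√352.02 + 1.32/√30.01) = 0.04275/(0.04275 + 0.2410) = 0.1507.

0.1507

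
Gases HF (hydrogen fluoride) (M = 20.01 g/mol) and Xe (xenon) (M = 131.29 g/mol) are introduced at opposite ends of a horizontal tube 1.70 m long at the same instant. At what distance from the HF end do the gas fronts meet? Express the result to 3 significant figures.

Graham's law gives d_HF/d_Xe = rate_HF/rate_Xe = √(M_Xe/M_HF) = √(131.29/20.01) = 2.561.
With d_HF + d_Xe = 1.70 m, d_Xe = 1.70/(1 + 2.561) = 0.4773 m.
d_HF = 1.70 − 0.4773 = 1.22 m.

1.22 m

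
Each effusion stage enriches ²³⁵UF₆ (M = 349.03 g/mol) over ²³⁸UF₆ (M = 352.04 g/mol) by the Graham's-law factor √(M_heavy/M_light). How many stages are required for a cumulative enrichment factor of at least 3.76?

Per stage α = (352.04/349.03)^(1/2) = 1.00862^0.5, giving ln α = 0.004293.
Need α^N ≥ 3.76 ⇒ N ≥ ln(3.76) / ln α = 1.324 / 0.004293 = 308.47.
So at least 309 stages are needed.

309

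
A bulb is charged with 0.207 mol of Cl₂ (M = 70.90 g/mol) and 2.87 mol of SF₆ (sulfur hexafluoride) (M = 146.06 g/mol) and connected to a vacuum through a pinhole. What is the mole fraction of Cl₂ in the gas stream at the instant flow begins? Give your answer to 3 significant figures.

0.0938

Each component's effusion rate ∝ (its partial pressure)·(1/√M) ∝ n_i/√M_i.
x_Cl₂(eff) = (n_Cl₂/√M_Cl₂) / (n_Cl₂/√M_Cl₂ + n_SF₆/√M_SF₆)
= (0.207/√70.90) / (0.207/√70.90 + 2.87/√146.06) = 0.02458/(0.02458 + 0.2375) = 0.0938.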